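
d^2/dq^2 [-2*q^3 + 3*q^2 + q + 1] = 6 - 12*q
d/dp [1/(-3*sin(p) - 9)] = cos(p)/(3*(sin(p) + 3)^2)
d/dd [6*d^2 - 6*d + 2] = 12*d - 6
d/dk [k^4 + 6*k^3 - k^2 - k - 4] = 4*k^3 + 18*k^2 - 2*k - 1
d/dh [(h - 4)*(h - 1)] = 2*h - 5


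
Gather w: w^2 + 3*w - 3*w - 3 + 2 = w^2 - 1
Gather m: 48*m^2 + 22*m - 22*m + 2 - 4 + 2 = 48*m^2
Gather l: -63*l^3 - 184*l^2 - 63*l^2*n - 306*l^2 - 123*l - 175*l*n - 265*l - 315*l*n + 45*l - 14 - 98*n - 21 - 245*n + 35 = -63*l^3 + l^2*(-63*n - 490) + l*(-490*n - 343) - 343*n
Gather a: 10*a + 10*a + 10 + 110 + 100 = 20*a + 220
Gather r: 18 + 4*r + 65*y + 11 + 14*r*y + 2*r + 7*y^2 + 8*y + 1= r*(14*y + 6) + 7*y^2 + 73*y + 30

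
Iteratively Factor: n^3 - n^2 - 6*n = (n - 3)*(n^2 + 2*n) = n*(n - 3)*(n + 2)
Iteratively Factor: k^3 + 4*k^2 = (k)*(k^2 + 4*k) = k*(k + 4)*(k)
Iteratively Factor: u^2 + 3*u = (u)*(u + 3)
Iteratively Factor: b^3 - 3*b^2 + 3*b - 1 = (b - 1)*(b^2 - 2*b + 1) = (b - 1)^2*(b - 1)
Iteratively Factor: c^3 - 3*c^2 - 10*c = (c)*(c^2 - 3*c - 10) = c*(c + 2)*(c - 5)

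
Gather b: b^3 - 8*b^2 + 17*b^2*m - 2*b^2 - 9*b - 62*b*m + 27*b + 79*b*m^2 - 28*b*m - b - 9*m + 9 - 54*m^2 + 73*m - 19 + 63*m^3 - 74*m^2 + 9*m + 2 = b^3 + b^2*(17*m - 10) + b*(79*m^2 - 90*m + 17) + 63*m^3 - 128*m^2 + 73*m - 8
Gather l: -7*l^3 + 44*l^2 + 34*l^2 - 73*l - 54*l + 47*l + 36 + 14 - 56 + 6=-7*l^3 + 78*l^2 - 80*l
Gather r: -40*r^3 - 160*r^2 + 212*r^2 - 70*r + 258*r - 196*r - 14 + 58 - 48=-40*r^3 + 52*r^2 - 8*r - 4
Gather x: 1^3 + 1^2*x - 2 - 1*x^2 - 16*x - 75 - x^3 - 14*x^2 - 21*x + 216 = -x^3 - 15*x^2 - 36*x + 140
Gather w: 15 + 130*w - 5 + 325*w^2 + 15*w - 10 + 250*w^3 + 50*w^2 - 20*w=250*w^3 + 375*w^2 + 125*w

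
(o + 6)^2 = o^2 + 12*o + 36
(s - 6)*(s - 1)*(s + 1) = s^3 - 6*s^2 - s + 6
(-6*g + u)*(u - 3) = -6*g*u + 18*g + u^2 - 3*u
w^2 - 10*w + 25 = (w - 5)^2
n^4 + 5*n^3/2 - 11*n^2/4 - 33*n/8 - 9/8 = (n - 3/2)*(n + 1/2)^2*(n + 3)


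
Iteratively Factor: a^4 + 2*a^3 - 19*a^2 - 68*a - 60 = (a + 3)*(a^3 - a^2 - 16*a - 20) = (a + 2)*(a + 3)*(a^2 - 3*a - 10) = (a - 5)*(a + 2)*(a + 3)*(a + 2)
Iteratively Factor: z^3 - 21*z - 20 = (z - 5)*(z^2 + 5*z + 4) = (z - 5)*(z + 4)*(z + 1)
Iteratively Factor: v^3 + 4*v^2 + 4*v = (v + 2)*(v^2 + 2*v) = (v + 2)^2*(v)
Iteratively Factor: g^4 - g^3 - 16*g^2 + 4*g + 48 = (g + 2)*(g^3 - 3*g^2 - 10*g + 24) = (g + 2)*(g + 3)*(g^2 - 6*g + 8) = (g - 4)*(g + 2)*(g + 3)*(g - 2)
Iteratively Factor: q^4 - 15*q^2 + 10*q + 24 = (q + 4)*(q^3 - 4*q^2 + q + 6) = (q + 1)*(q + 4)*(q^2 - 5*q + 6) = (q - 2)*(q + 1)*(q + 4)*(q - 3)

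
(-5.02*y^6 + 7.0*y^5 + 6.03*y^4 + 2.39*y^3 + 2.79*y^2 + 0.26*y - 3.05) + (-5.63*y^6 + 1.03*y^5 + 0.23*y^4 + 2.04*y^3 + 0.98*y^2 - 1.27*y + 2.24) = -10.65*y^6 + 8.03*y^5 + 6.26*y^4 + 4.43*y^3 + 3.77*y^2 - 1.01*y - 0.81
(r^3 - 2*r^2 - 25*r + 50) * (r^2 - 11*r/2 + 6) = r^5 - 15*r^4/2 - 8*r^3 + 351*r^2/2 - 425*r + 300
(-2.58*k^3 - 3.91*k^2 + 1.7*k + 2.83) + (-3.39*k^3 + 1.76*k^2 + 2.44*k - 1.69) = -5.97*k^3 - 2.15*k^2 + 4.14*k + 1.14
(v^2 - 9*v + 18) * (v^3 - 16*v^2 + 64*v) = v^5 - 25*v^4 + 226*v^3 - 864*v^2 + 1152*v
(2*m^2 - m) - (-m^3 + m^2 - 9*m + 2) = m^3 + m^2 + 8*m - 2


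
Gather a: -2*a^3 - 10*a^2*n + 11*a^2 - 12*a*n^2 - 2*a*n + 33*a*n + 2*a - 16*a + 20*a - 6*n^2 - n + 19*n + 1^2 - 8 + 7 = -2*a^3 + a^2*(11 - 10*n) + a*(-12*n^2 + 31*n + 6) - 6*n^2 + 18*n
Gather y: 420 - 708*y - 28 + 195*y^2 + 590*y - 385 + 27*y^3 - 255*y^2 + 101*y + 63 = 27*y^3 - 60*y^2 - 17*y + 70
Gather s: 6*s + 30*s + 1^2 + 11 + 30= 36*s + 42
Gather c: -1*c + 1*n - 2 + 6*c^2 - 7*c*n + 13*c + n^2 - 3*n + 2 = 6*c^2 + c*(12 - 7*n) + n^2 - 2*n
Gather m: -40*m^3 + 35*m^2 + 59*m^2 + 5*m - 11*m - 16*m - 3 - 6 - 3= -40*m^3 + 94*m^2 - 22*m - 12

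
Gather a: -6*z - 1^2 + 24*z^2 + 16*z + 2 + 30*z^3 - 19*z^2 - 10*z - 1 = 30*z^3 + 5*z^2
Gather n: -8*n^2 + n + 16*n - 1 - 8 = -8*n^2 + 17*n - 9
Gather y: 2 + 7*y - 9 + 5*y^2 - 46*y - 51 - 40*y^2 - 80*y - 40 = -35*y^2 - 119*y - 98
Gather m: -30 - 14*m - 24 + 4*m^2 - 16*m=4*m^2 - 30*m - 54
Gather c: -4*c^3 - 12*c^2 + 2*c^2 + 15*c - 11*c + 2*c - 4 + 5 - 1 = -4*c^3 - 10*c^2 + 6*c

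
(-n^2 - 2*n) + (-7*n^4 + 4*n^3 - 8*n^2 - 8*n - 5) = -7*n^4 + 4*n^3 - 9*n^2 - 10*n - 5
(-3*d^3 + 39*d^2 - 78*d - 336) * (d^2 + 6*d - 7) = -3*d^5 + 21*d^4 + 177*d^3 - 1077*d^2 - 1470*d + 2352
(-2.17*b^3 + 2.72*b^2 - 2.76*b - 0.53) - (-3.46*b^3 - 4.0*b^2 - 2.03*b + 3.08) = 1.29*b^3 + 6.72*b^2 - 0.73*b - 3.61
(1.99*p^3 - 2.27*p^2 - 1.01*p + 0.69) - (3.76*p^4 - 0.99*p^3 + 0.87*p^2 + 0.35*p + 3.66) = -3.76*p^4 + 2.98*p^3 - 3.14*p^2 - 1.36*p - 2.97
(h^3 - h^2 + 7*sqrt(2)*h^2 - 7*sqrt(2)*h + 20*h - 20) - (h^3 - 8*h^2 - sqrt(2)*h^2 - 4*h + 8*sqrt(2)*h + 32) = 7*h^2 + 8*sqrt(2)*h^2 - 15*sqrt(2)*h + 24*h - 52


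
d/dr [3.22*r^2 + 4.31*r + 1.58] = 6.44*r + 4.31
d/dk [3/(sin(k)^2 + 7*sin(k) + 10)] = -3*(2*sin(k) + 7)*cos(k)/(sin(k)^2 + 7*sin(k) + 10)^2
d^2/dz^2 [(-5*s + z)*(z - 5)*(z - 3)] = -10*s + 6*z - 16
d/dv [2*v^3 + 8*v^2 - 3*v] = 6*v^2 + 16*v - 3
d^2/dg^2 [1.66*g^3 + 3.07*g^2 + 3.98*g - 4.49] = 9.96*g + 6.14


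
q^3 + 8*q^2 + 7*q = q*(q + 1)*(q + 7)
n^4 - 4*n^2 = n^2*(n - 2)*(n + 2)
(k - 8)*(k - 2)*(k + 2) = k^3 - 8*k^2 - 4*k + 32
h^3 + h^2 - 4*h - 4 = (h - 2)*(h + 1)*(h + 2)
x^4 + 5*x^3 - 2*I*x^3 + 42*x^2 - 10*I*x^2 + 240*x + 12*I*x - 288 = (x - 1)*(x + 6)*(x - 8*I)*(x + 6*I)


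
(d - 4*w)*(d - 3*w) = d^2 - 7*d*w + 12*w^2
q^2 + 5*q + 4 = (q + 1)*(q + 4)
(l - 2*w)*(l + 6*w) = l^2 + 4*l*w - 12*w^2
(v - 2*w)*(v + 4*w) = v^2 + 2*v*w - 8*w^2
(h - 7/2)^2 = h^2 - 7*h + 49/4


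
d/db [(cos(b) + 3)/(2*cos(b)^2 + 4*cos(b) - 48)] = (cos(b)^2 + 6*cos(b) + 30)*sin(b)/(2*(cos(b)^2 + 2*cos(b) - 24)^2)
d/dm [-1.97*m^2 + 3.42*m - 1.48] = 3.42 - 3.94*m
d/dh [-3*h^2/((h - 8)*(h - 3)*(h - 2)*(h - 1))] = 6*h*(h^4 - 7*h^3 + 47*h - 48)/(h^8 - 28*h^7 + 314*h^6 - 1840*h^5 + 6209*h^4 - 12436*h^3 + 14500*h^2 - 9024*h + 2304)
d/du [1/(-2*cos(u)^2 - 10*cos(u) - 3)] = -2*(2*cos(u) + 5)*sin(u)/(10*cos(u) + cos(2*u) + 4)^2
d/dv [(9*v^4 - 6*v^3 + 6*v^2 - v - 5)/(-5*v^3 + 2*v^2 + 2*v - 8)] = (-45*v^6 + 36*v^5 + 72*v^4 - 322*v^3 + 83*v^2 - 76*v + 18)/(25*v^6 - 20*v^5 - 16*v^4 + 88*v^3 - 28*v^2 - 32*v + 64)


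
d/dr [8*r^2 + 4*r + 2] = 16*r + 4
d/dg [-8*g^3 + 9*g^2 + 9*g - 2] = -24*g^2 + 18*g + 9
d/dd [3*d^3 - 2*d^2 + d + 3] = 9*d^2 - 4*d + 1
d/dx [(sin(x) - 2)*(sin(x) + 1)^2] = -3*cos(x)^3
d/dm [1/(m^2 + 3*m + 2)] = (-2*m - 3)/(m^2 + 3*m + 2)^2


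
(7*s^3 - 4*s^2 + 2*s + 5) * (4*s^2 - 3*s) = 28*s^5 - 37*s^4 + 20*s^3 + 14*s^2 - 15*s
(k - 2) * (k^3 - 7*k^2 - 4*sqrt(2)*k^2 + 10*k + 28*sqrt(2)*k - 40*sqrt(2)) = k^4 - 9*k^3 - 4*sqrt(2)*k^3 + 24*k^2 + 36*sqrt(2)*k^2 - 96*sqrt(2)*k - 20*k + 80*sqrt(2)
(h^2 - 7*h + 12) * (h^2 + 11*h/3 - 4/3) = h^4 - 10*h^3/3 - 15*h^2 + 160*h/3 - 16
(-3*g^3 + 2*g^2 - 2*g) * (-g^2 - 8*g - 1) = 3*g^5 + 22*g^4 - 11*g^3 + 14*g^2 + 2*g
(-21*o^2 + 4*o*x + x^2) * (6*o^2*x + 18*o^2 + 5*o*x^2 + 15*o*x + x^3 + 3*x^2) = -126*o^4*x - 378*o^4 - 81*o^3*x^2 - 243*o^3*x + 5*o^2*x^3 + 15*o^2*x^2 + 9*o*x^4 + 27*o*x^3 + x^5 + 3*x^4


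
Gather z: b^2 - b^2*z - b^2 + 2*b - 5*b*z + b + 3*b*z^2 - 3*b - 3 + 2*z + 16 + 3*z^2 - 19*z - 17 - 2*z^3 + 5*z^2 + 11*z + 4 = -2*z^3 + z^2*(3*b + 8) + z*(-b^2 - 5*b - 6)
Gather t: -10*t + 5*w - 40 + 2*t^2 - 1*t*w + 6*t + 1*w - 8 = 2*t^2 + t*(-w - 4) + 6*w - 48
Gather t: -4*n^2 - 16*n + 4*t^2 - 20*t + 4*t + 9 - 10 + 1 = -4*n^2 - 16*n + 4*t^2 - 16*t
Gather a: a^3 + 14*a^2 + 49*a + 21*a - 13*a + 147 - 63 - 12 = a^3 + 14*a^2 + 57*a + 72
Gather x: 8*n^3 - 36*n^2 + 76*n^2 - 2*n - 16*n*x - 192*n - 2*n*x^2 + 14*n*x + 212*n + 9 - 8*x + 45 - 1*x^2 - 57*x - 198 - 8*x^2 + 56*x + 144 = 8*n^3 + 40*n^2 + 18*n + x^2*(-2*n - 9) + x*(-2*n - 9)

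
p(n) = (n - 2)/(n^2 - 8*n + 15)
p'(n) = (8 - 2*n)*(n - 2)/(n^2 - 8*n + 15)^2 + 1/(n^2 - 8*n + 15)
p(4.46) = -3.12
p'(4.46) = -4.91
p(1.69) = -0.07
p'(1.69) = 0.15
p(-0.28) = -0.13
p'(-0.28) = -0.01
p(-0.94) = -0.13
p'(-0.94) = -0.01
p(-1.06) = -0.12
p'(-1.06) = -0.01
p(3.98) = -1.98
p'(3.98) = -0.92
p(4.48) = -3.22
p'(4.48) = -5.32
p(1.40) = -0.10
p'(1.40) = 0.08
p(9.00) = 0.29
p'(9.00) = -0.08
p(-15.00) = -0.05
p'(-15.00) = 0.00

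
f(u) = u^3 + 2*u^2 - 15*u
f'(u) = 3*u^2 + 4*u - 15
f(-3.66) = 32.66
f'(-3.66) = 10.55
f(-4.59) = 14.28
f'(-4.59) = 29.84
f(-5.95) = -50.59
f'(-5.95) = 67.41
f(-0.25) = 3.86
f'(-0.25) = -15.81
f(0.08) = -1.19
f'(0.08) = -14.66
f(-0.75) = 11.95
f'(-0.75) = -16.31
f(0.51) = -7.00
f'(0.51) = -12.18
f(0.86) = -10.78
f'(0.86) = -9.34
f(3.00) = 0.00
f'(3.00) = 24.00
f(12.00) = 1836.00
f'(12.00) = 465.00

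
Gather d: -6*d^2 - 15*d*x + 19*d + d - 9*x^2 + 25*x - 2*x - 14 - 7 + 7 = -6*d^2 + d*(20 - 15*x) - 9*x^2 + 23*x - 14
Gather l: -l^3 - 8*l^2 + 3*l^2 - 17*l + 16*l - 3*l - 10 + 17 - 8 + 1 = -l^3 - 5*l^2 - 4*l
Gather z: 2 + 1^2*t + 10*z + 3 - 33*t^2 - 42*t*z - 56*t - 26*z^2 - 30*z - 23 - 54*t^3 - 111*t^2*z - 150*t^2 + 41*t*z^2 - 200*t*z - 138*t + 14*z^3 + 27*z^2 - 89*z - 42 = -54*t^3 - 183*t^2 - 193*t + 14*z^3 + z^2*(41*t + 1) + z*(-111*t^2 - 242*t - 109) - 60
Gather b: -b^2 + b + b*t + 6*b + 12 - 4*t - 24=-b^2 + b*(t + 7) - 4*t - 12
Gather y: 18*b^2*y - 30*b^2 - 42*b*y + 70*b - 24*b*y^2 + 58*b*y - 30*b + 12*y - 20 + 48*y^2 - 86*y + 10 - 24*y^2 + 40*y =-30*b^2 + 40*b + y^2*(24 - 24*b) + y*(18*b^2 + 16*b - 34) - 10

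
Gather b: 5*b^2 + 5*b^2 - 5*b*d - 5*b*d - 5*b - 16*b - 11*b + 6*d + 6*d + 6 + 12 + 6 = 10*b^2 + b*(-10*d - 32) + 12*d + 24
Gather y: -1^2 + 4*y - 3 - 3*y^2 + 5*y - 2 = -3*y^2 + 9*y - 6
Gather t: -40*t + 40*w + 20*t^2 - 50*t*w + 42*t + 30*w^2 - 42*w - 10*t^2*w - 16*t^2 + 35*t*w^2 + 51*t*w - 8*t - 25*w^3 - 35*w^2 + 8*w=t^2*(4 - 10*w) + t*(35*w^2 + w - 6) - 25*w^3 - 5*w^2 + 6*w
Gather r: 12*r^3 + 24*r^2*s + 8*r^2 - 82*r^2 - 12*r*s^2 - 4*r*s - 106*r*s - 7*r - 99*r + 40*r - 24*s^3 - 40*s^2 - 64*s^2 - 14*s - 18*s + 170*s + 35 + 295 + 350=12*r^3 + r^2*(24*s - 74) + r*(-12*s^2 - 110*s - 66) - 24*s^3 - 104*s^2 + 138*s + 680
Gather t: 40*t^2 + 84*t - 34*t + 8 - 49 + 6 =40*t^2 + 50*t - 35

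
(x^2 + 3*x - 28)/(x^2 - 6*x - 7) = (-x^2 - 3*x + 28)/(-x^2 + 6*x + 7)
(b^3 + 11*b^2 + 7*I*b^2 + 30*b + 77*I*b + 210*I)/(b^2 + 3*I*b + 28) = (b^2 + 11*b + 30)/(b - 4*I)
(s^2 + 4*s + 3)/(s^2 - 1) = (s + 3)/(s - 1)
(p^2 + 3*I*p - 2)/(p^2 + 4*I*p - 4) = (p + I)/(p + 2*I)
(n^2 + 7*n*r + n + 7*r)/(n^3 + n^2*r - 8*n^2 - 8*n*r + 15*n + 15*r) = (n^2 + 7*n*r + n + 7*r)/(n^3 + n^2*r - 8*n^2 - 8*n*r + 15*n + 15*r)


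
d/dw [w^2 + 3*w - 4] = 2*w + 3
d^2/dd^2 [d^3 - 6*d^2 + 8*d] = 6*d - 12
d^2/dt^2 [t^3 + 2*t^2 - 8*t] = 6*t + 4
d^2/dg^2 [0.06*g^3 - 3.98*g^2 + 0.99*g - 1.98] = 0.36*g - 7.96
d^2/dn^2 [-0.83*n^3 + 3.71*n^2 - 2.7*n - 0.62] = 7.42 - 4.98*n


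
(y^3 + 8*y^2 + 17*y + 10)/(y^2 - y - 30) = (y^2 + 3*y + 2)/(y - 6)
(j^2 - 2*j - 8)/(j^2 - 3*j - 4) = (j + 2)/(j + 1)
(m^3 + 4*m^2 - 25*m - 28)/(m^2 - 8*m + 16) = (m^2 + 8*m + 7)/(m - 4)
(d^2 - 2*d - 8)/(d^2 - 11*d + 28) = (d + 2)/(d - 7)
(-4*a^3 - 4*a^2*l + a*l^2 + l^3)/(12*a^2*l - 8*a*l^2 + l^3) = (-2*a^2 - 3*a*l - l^2)/(l*(6*a - l))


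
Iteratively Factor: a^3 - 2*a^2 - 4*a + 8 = (a + 2)*(a^2 - 4*a + 4) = (a - 2)*(a + 2)*(a - 2)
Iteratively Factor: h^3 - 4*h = (h)*(h^2 - 4) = h*(h + 2)*(h - 2)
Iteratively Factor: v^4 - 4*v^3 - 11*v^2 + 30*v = (v - 2)*(v^3 - 2*v^2 - 15*v) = (v - 2)*(v + 3)*(v^2 - 5*v) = (v - 5)*(v - 2)*(v + 3)*(v)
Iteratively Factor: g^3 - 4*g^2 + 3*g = (g - 3)*(g^2 - g) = (g - 3)*(g - 1)*(g)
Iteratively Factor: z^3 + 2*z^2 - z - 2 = (z - 1)*(z^2 + 3*z + 2) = (z - 1)*(z + 1)*(z + 2)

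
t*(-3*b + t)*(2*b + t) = -6*b^2*t - b*t^2 + t^3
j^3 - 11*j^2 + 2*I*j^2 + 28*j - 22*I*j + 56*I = (j - 7)*(j - 4)*(j + 2*I)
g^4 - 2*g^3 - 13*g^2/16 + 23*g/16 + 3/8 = (g - 2)*(g - 1)*(g + 1/4)*(g + 3/4)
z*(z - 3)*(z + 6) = z^3 + 3*z^2 - 18*z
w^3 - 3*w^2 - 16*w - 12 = (w - 6)*(w + 1)*(w + 2)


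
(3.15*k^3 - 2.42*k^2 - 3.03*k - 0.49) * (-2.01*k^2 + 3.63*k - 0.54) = -6.3315*k^5 + 16.2987*k^4 - 4.3953*k^3 - 8.7072*k^2 - 0.1425*k + 0.2646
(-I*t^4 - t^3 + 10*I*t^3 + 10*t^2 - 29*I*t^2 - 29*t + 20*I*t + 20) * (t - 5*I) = -I*t^5 - 6*t^4 + 10*I*t^4 + 60*t^3 - 24*I*t^3 - 174*t^2 - 30*I*t^2 + 120*t + 145*I*t - 100*I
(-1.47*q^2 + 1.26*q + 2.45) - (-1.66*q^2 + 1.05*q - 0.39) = 0.19*q^2 + 0.21*q + 2.84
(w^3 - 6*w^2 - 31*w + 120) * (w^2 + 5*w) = w^5 - w^4 - 61*w^3 - 35*w^2 + 600*w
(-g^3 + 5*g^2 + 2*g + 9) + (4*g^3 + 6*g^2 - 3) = 3*g^3 + 11*g^2 + 2*g + 6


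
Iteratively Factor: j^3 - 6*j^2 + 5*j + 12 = (j + 1)*(j^2 - 7*j + 12) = (j - 4)*(j + 1)*(j - 3)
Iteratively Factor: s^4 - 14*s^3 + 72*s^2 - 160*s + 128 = (s - 4)*(s^3 - 10*s^2 + 32*s - 32) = (s - 4)^2*(s^2 - 6*s + 8) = (s - 4)^2*(s - 2)*(s - 4)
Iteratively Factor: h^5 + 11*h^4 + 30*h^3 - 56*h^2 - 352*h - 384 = (h + 4)*(h^4 + 7*h^3 + 2*h^2 - 64*h - 96) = (h + 2)*(h + 4)*(h^3 + 5*h^2 - 8*h - 48) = (h + 2)*(h + 4)^2*(h^2 + h - 12) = (h - 3)*(h + 2)*(h + 4)^2*(h + 4)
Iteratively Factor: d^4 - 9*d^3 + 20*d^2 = (d)*(d^3 - 9*d^2 + 20*d) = d^2*(d^2 - 9*d + 20) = d^2*(d - 5)*(d - 4)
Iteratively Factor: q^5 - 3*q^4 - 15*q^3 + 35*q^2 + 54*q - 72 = (q - 1)*(q^4 - 2*q^3 - 17*q^2 + 18*q + 72) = (q - 3)*(q - 1)*(q^3 + q^2 - 14*q - 24) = (q - 3)*(q - 1)*(q + 3)*(q^2 - 2*q - 8) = (q - 3)*(q - 1)*(q + 2)*(q + 3)*(q - 4)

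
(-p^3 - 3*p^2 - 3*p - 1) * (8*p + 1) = -8*p^4 - 25*p^3 - 27*p^2 - 11*p - 1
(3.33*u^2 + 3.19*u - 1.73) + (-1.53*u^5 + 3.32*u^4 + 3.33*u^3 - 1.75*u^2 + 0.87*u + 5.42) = -1.53*u^5 + 3.32*u^4 + 3.33*u^3 + 1.58*u^2 + 4.06*u + 3.69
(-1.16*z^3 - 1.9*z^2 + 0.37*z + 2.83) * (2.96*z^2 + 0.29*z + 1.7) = -3.4336*z^5 - 5.9604*z^4 - 1.4278*z^3 + 5.2541*z^2 + 1.4497*z + 4.811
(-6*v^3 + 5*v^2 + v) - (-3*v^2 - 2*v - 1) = -6*v^3 + 8*v^2 + 3*v + 1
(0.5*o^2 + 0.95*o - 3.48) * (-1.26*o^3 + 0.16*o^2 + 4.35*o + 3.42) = -0.63*o^5 - 1.117*o^4 + 6.7118*o^3 + 5.2857*o^2 - 11.889*o - 11.9016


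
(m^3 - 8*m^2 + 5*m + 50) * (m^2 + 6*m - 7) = m^5 - 2*m^4 - 50*m^3 + 136*m^2 + 265*m - 350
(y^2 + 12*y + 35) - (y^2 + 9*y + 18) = 3*y + 17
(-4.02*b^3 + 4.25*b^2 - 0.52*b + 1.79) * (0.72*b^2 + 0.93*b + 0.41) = -2.8944*b^5 - 0.6786*b^4 + 1.9299*b^3 + 2.5477*b^2 + 1.4515*b + 0.7339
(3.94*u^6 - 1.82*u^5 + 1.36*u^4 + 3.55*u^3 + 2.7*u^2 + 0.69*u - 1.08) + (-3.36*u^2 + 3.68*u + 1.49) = 3.94*u^6 - 1.82*u^5 + 1.36*u^4 + 3.55*u^3 - 0.66*u^2 + 4.37*u + 0.41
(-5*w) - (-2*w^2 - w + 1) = 2*w^2 - 4*w - 1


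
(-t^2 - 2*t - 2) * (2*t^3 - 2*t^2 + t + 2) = -2*t^5 - 2*t^4 - t^3 - 6*t - 4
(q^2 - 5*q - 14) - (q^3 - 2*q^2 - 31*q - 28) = -q^3 + 3*q^2 + 26*q + 14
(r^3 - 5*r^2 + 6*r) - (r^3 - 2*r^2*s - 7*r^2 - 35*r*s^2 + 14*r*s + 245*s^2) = 2*r^2*s + 2*r^2 + 35*r*s^2 - 14*r*s + 6*r - 245*s^2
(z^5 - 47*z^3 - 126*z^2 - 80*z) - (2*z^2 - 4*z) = z^5 - 47*z^3 - 128*z^2 - 76*z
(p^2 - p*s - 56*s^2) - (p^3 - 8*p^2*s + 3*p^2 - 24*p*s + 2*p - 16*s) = -p^3 + 8*p^2*s - 2*p^2 + 23*p*s - 2*p - 56*s^2 + 16*s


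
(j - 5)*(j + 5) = j^2 - 25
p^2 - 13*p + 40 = (p - 8)*(p - 5)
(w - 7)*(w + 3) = w^2 - 4*w - 21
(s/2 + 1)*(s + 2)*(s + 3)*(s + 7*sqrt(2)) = s^4/2 + 7*s^3/2 + 7*sqrt(2)*s^3/2 + 8*s^2 + 49*sqrt(2)*s^2/2 + 6*s + 56*sqrt(2)*s + 42*sqrt(2)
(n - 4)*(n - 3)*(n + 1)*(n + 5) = n^4 - n^3 - 25*n^2 + 37*n + 60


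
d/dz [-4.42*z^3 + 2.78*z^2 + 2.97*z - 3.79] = -13.26*z^2 + 5.56*z + 2.97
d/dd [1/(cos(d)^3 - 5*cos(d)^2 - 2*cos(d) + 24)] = (3*cos(d)^2 - 10*cos(d) - 2)*sin(d)/(cos(d)^3 - 5*cos(d)^2 - 2*cos(d) + 24)^2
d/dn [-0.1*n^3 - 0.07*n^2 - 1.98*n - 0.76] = -0.3*n^2 - 0.14*n - 1.98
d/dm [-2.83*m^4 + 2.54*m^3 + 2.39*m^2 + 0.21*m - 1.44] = -11.32*m^3 + 7.62*m^2 + 4.78*m + 0.21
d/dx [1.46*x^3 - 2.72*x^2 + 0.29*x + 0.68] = 4.38*x^2 - 5.44*x + 0.29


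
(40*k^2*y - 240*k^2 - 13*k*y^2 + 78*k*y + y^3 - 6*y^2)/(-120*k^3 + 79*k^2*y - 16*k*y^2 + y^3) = (y - 6)/(-3*k + y)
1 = 1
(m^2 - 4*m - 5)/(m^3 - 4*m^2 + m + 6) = (m - 5)/(m^2 - 5*m + 6)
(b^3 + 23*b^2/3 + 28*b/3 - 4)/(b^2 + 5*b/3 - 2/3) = b + 6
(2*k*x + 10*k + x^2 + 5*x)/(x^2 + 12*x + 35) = (2*k + x)/(x + 7)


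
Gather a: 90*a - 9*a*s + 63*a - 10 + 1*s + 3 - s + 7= a*(153 - 9*s)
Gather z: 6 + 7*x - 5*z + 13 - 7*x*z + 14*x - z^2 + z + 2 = 21*x - z^2 + z*(-7*x - 4) + 21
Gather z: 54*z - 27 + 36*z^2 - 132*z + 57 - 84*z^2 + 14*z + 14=-48*z^2 - 64*z + 44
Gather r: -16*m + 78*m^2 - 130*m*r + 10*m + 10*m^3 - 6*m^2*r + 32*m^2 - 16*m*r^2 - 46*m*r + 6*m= 10*m^3 + 110*m^2 - 16*m*r^2 + r*(-6*m^2 - 176*m)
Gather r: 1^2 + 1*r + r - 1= 2*r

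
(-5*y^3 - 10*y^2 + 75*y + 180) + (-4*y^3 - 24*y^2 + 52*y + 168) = -9*y^3 - 34*y^2 + 127*y + 348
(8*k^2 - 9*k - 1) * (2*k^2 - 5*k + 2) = 16*k^4 - 58*k^3 + 59*k^2 - 13*k - 2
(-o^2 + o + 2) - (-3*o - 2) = -o^2 + 4*o + 4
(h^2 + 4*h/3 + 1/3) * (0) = 0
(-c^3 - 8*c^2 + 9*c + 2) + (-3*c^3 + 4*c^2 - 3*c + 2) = -4*c^3 - 4*c^2 + 6*c + 4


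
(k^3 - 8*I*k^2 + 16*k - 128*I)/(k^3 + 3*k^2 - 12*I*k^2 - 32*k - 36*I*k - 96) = (k + 4*I)/(k + 3)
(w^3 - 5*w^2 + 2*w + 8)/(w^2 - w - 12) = (w^2 - w - 2)/(w + 3)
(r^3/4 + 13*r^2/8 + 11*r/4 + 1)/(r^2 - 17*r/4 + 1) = (2*r^3 + 13*r^2 + 22*r + 8)/(2*(4*r^2 - 17*r + 4))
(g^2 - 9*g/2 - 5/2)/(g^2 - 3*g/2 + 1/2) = (2*g^2 - 9*g - 5)/(2*g^2 - 3*g + 1)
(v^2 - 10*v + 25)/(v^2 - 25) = (v - 5)/(v + 5)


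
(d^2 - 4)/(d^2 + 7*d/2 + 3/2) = 2*(d^2 - 4)/(2*d^2 + 7*d + 3)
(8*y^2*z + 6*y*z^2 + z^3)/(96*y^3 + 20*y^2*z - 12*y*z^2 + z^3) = z*(4*y + z)/(48*y^2 - 14*y*z + z^2)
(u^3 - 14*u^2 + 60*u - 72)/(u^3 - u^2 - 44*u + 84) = (u - 6)/(u + 7)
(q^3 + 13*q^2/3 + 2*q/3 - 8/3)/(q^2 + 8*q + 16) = (3*q^2 + q - 2)/(3*(q + 4))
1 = 1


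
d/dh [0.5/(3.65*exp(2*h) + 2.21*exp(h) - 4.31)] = (-3.65*exp(h) - 1.105)*exp(h)/(3.65*exp(2*h) + 2.21*exp(h) - 4.31)^2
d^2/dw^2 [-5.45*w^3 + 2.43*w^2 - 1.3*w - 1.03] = 4.86 - 32.7*w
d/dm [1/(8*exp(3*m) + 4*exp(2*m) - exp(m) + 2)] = (-24*exp(2*m) - 8*exp(m) + 1)*exp(m)/(8*exp(3*m) + 4*exp(2*m) - exp(m) + 2)^2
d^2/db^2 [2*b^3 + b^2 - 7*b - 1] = 12*b + 2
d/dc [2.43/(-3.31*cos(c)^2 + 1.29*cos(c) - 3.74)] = (3.1347 - 16.0866*cos(c))*sin(c)/(3.31*cos(c)^2 - 1.29*cos(c) + 3.74)^2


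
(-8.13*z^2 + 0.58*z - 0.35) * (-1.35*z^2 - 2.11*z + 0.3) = 10.9755*z^4 + 16.3713*z^3 - 3.1903*z^2 + 0.9125*z - 0.105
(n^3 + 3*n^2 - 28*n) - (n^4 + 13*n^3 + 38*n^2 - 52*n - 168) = -n^4 - 12*n^3 - 35*n^2 + 24*n + 168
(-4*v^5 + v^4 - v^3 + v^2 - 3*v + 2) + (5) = -4*v^5 + v^4 - v^3 + v^2 - 3*v + 7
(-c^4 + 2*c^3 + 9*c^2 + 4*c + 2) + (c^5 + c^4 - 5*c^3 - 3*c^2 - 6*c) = c^5 - 3*c^3 + 6*c^2 - 2*c + 2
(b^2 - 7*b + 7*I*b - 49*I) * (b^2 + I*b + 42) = b^4 - 7*b^3 + 8*I*b^3 + 35*b^2 - 56*I*b^2 - 245*b + 294*I*b - 2058*I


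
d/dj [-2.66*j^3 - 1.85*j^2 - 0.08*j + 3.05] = -7.98*j^2 - 3.7*j - 0.08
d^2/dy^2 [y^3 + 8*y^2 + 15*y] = 6*y + 16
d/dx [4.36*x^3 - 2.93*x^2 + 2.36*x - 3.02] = 13.08*x^2 - 5.86*x + 2.36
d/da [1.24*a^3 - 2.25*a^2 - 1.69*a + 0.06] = 3.72*a^2 - 4.5*a - 1.69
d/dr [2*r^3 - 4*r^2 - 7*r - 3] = 6*r^2 - 8*r - 7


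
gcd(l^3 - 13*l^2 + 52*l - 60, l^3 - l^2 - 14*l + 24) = l - 2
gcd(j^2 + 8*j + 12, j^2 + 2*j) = j + 2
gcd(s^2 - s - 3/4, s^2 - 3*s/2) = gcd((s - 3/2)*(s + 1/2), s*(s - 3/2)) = s - 3/2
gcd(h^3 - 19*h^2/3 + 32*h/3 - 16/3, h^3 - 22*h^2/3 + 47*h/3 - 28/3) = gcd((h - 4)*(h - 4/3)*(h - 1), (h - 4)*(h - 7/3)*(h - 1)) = h^2 - 5*h + 4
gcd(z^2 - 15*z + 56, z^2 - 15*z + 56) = z^2 - 15*z + 56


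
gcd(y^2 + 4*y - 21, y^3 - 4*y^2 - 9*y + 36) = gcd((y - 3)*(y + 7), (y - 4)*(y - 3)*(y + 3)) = y - 3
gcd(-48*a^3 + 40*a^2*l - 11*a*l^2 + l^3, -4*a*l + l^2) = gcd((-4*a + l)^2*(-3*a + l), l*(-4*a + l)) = 4*a - l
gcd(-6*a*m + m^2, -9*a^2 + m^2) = 1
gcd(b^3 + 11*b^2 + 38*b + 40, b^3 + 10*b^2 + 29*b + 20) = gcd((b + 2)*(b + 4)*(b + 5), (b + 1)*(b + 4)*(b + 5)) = b^2 + 9*b + 20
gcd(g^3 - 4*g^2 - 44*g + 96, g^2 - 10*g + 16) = g^2 - 10*g + 16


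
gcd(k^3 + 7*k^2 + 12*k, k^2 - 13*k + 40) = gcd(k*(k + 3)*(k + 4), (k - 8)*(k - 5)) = 1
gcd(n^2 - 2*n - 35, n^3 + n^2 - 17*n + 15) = n + 5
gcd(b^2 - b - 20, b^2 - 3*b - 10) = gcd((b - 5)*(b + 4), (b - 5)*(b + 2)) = b - 5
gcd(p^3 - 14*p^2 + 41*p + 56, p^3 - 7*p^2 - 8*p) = p^2 - 7*p - 8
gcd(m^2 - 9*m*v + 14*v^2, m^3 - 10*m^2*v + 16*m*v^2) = -m + 2*v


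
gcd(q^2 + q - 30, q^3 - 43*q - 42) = q + 6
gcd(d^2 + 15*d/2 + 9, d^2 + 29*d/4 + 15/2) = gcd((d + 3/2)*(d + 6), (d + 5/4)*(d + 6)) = d + 6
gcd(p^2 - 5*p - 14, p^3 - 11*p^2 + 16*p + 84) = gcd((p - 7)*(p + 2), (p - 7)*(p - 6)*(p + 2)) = p^2 - 5*p - 14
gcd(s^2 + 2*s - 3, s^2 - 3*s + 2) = s - 1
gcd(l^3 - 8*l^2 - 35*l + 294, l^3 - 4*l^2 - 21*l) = l - 7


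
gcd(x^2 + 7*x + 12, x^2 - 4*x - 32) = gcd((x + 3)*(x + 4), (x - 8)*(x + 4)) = x + 4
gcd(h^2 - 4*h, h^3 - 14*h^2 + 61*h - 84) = h - 4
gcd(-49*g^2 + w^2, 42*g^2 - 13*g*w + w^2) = -7*g + w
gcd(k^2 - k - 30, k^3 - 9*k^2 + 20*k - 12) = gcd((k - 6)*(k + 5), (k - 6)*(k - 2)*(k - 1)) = k - 6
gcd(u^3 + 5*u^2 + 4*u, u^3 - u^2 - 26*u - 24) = u^2 + 5*u + 4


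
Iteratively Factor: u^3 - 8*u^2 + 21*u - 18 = (u - 2)*(u^2 - 6*u + 9) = (u - 3)*(u - 2)*(u - 3)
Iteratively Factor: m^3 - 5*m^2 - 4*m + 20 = (m - 2)*(m^2 - 3*m - 10) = (m - 2)*(m + 2)*(m - 5)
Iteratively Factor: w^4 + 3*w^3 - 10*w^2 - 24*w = (w + 2)*(w^3 + w^2 - 12*w) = (w - 3)*(w + 2)*(w^2 + 4*w) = w*(w - 3)*(w + 2)*(w + 4)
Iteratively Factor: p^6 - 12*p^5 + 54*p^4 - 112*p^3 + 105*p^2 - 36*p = (p - 3)*(p^5 - 9*p^4 + 27*p^3 - 31*p^2 + 12*p) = p*(p - 3)*(p^4 - 9*p^3 + 27*p^2 - 31*p + 12) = p*(p - 3)*(p - 1)*(p^3 - 8*p^2 + 19*p - 12) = p*(p - 3)^2*(p - 1)*(p^2 - 5*p + 4) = p*(p - 4)*(p - 3)^2*(p - 1)*(p - 1)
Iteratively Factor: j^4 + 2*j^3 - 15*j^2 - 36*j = (j - 4)*(j^3 + 6*j^2 + 9*j) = (j - 4)*(j + 3)*(j^2 + 3*j) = (j - 4)*(j + 3)^2*(j)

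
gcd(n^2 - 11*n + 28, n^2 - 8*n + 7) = n - 7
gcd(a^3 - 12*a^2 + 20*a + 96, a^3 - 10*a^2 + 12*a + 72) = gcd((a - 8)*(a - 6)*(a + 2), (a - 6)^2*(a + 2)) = a^2 - 4*a - 12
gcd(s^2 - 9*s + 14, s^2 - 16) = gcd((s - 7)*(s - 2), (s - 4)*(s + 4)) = 1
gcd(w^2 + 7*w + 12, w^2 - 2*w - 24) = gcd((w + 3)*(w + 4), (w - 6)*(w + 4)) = w + 4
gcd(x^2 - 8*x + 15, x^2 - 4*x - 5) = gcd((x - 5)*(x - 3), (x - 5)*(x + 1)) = x - 5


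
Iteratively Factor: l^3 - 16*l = (l + 4)*(l^2 - 4*l) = (l - 4)*(l + 4)*(l)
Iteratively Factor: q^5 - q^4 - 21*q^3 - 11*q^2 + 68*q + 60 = (q - 5)*(q^4 + 4*q^3 - q^2 - 16*q - 12) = (q - 5)*(q + 1)*(q^3 + 3*q^2 - 4*q - 12) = (q - 5)*(q + 1)*(q + 2)*(q^2 + q - 6) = (q - 5)*(q - 2)*(q + 1)*(q + 2)*(q + 3)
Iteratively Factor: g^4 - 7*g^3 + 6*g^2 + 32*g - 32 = (g - 4)*(g^3 - 3*g^2 - 6*g + 8) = (g - 4)^2*(g^2 + g - 2) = (g - 4)^2*(g - 1)*(g + 2)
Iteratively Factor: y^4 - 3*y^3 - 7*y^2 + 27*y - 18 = (y + 3)*(y^3 - 6*y^2 + 11*y - 6) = (y - 3)*(y + 3)*(y^2 - 3*y + 2) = (y - 3)*(y - 2)*(y + 3)*(y - 1)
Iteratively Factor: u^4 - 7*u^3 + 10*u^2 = (u - 2)*(u^3 - 5*u^2) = u*(u - 2)*(u^2 - 5*u) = u*(u - 5)*(u - 2)*(u)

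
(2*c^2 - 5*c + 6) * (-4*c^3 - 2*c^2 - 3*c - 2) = -8*c^5 + 16*c^4 - 20*c^3 - c^2 - 8*c - 12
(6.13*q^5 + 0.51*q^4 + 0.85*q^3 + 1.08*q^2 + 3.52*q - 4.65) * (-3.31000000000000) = -20.2903*q^5 - 1.6881*q^4 - 2.8135*q^3 - 3.5748*q^2 - 11.6512*q + 15.3915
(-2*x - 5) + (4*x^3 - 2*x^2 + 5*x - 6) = 4*x^3 - 2*x^2 + 3*x - 11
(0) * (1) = 0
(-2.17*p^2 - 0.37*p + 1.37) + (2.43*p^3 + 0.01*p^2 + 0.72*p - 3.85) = 2.43*p^3 - 2.16*p^2 + 0.35*p - 2.48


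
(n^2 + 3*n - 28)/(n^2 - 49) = (n - 4)/(n - 7)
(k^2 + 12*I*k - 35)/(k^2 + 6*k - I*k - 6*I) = (k^2 + 12*I*k - 35)/(k^2 + k*(6 - I) - 6*I)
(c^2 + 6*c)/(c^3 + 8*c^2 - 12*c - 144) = c/(c^2 + 2*c - 24)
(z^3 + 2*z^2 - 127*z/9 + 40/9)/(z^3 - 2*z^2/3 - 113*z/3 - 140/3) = (9*z^2 - 27*z + 8)/(3*(3*z^2 - 17*z - 28))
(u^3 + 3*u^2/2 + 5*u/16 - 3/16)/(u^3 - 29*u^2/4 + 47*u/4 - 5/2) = (4*u^2 + 7*u + 3)/(4*(u^2 - 7*u + 10))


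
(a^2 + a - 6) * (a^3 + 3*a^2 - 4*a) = a^5 + 4*a^4 - 7*a^3 - 22*a^2 + 24*a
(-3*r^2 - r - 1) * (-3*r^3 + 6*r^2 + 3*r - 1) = 9*r^5 - 15*r^4 - 12*r^3 - 6*r^2 - 2*r + 1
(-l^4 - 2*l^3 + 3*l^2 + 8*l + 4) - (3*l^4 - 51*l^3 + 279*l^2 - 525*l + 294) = -4*l^4 + 49*l^3 - 276*l^2 + 533*l - 290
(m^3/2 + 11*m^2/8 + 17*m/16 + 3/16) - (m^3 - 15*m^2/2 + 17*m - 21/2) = -m^3/2 + 71*m^2/8 - 255*m/16 + 171/16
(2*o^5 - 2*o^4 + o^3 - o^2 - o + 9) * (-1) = -2*o^5 + 2*o^4 - o^3 + o^2 + o - 9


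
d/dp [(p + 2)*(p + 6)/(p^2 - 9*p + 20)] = (-17*p^2 + 16*p + 268)/(p^4 - 18*p^3 + 121*p^2 - 360*p + 400)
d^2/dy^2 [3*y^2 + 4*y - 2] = 6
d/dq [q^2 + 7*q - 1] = 2*q + 7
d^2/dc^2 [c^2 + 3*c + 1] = 2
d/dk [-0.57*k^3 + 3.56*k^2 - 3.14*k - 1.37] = -1.71*k^2 + 7.12*k - 3.14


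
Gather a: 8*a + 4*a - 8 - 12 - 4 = 12*a - 24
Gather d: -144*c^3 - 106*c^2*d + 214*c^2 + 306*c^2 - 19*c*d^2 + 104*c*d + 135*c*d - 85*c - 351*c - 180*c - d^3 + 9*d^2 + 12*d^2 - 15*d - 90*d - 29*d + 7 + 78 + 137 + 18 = -144*c^3 + 520*c^2 - 616*c - d^3 + d^2*(21 - 19*c) + d*(-106*c^2 + 239*c - 134) + 240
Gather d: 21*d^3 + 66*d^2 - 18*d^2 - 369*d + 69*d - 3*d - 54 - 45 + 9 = 21*d^3 + 48*d^2 - 303*d - 90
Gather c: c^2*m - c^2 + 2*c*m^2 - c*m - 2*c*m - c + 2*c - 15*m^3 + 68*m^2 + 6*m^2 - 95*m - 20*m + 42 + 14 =c^2*(m - 1) + c*(2*m^2 - 3*m + 1) - 15*m^3 + 74*m^2 - 115*m + 56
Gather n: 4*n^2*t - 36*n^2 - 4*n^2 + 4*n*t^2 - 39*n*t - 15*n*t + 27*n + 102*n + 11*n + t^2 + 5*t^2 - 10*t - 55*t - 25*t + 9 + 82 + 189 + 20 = n^2*(4*t - 40) + n*(4*t^2 - 54*t + 140) + 6*t^2 - 90*t + 300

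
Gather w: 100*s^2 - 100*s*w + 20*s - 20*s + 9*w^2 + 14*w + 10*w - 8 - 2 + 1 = 100*s^2 + 9*w^2 + w*(24 - 100*s) - 9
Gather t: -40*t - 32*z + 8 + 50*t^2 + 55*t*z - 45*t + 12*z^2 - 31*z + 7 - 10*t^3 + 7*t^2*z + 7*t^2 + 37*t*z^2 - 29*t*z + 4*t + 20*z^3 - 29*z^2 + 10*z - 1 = -10*t^3 + t^2*(7*z + 57) + t*(37*z^2 + 26*z - 81) + 20*z^3 - 17*z^2 - 53*z + 14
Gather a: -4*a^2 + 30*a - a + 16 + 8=-4*a^2 + 29*a + 24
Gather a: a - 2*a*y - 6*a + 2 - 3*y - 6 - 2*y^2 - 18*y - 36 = a*(-2*y - 5) - 2*y^2 - 21*y - 40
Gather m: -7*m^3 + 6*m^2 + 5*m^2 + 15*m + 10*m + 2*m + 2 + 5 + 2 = -7*m^3 + 11*m^2 + 27*m + 9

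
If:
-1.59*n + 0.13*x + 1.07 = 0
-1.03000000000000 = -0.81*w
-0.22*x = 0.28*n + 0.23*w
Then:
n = 0.51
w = 1.27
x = -1.98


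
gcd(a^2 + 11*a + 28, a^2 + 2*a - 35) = a + 7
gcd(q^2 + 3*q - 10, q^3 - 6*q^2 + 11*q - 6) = q - 2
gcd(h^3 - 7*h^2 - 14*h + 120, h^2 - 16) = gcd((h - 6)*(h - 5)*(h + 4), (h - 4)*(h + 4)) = h + 4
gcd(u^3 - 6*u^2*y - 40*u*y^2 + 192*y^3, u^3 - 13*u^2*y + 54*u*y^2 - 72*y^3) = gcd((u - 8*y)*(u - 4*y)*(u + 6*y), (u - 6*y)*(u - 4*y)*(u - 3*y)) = -u + 4*y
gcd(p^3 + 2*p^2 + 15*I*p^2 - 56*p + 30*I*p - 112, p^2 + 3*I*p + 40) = p + 8*I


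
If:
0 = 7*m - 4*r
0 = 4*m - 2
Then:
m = 1/2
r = 7/8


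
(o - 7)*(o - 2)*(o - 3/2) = o^3 - 21*o^2/2 + 55*o/2 - 21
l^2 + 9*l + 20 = (l + 4)*(l + 5)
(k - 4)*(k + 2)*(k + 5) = k^3 + 3*k^2 - 18*k - 40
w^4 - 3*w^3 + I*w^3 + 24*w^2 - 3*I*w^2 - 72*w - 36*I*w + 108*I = (w - 3)*(w - 3*I)*(w - 2*I)*(w + 6*I)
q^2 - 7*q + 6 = (q - 6)*(q - 1)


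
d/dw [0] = 0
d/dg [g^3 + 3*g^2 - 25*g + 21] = 3*g^2 + 6*g - 25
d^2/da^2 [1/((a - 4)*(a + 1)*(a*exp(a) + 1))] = (2*(a - 4)^2*(a + 1)^4*exp(2*a) - (a - 4)^2*(a + 1)^2*(a + 2)*(a*exp(a) + 1)*exp(a) + 2*(a - 4)^2*(a + 1)^2*(a*exp(a) + 1)*exp(a) + 2*(a - 4)^2*(a*exp(a) + 1)^2 + 2*(a - 4)*(a + 1)^3*(a*exp(a) + 1)*exp(a) + 2*(a - 4)*(a + 1)*(a*exp(a) + 1)^2 + 2*(a + 1)^2*(a*exp(a) + 1)^2)/((a - 4)^3*(a + 1)^3*(a*exp(a) + 1)^3)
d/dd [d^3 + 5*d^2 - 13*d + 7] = 3*d^2 + 10*d - 13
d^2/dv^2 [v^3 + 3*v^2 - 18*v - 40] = 6*v + 6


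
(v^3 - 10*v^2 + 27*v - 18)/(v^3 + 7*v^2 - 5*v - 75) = (v^2 - 7*v + 6)/(v^2 + 10*v + 25)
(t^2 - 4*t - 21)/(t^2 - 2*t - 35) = (t + 3)/(t + 5)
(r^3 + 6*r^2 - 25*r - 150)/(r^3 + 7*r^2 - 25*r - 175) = (r + 6)/(r + 7)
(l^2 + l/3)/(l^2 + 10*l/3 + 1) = l/(l + 3)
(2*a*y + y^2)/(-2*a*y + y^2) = (2*a + y)/(-2*a + y)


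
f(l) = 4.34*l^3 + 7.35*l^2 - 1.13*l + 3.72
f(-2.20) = -4.43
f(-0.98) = 7.80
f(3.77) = 336.47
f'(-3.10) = 78.42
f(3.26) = 228.51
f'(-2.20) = 29.55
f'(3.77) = 239.34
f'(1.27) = 38.54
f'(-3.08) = 77.11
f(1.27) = 23.03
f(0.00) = 3.72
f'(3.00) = 160.15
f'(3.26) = 185.16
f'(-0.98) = -3.03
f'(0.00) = -1.13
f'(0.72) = 16.20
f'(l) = 13.02*l^2 + 14.7*l - 1.13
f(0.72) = 8.34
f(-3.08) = -49.88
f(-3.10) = -51.44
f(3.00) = 183.66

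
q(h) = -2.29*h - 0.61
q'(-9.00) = -2.29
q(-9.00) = 20.00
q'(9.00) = -2.29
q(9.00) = -21.22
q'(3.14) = -2.29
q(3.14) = -7.80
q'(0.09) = -2.29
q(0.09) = -0.82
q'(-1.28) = -2.29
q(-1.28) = 2.32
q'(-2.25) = -2.29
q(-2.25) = 4.54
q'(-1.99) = -2.29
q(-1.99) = 3.95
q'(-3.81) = -2.29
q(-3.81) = 8.11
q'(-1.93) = -2.29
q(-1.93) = 3.81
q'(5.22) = -2.29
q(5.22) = -12.56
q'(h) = -2.29000000000000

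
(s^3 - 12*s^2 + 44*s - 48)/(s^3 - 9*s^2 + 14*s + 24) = (s - 2)/(s + 1)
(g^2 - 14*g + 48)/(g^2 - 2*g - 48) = (g - 6)/(g + 6)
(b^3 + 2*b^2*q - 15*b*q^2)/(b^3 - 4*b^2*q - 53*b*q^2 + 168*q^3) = b*(-b - 5*q)/(-b^2 + b*q + 56*q^2)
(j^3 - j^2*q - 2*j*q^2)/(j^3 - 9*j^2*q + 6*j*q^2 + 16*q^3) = j/(j - 8*q)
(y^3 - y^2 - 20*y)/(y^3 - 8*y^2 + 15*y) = (y + 4)/(y - 3)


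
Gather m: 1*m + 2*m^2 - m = 2*m^2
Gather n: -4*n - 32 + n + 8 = -3*n - 24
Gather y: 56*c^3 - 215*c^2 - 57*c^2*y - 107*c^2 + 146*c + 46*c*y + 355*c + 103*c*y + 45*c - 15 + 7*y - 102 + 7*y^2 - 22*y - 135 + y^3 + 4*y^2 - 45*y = 56*c^3 - 322*c^2 + 546*c + y^3 + 11*y^2 + y*(-57*c^2 + 149*c - 60) - 252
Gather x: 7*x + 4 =7*x + 4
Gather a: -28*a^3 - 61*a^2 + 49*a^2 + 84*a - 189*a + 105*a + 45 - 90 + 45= -28*a^3 - 12*a^2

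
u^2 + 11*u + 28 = (u + 4)*(u + 7)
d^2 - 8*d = d*(d - 8)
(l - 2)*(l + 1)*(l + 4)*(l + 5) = l^4 + 8*l^3 + 9*l^2 - 38*l - 40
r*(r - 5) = r^2 - 5*r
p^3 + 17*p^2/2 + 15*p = p*(p + 5/2)*(p + 6)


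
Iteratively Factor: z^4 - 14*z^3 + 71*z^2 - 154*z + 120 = (z - 3)*(z^3 - 11*z^2 + 38*z - 40) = (z - 4)*(z - 3)*(z^2 - 7*z + 10) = (z - 5)*(z - 4)*(z - 3)*(z - 2)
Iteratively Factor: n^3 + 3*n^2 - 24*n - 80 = (n - 5)*(n^2 + 8*n + 16) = (n - 5)*(n + 4)*(n + 4)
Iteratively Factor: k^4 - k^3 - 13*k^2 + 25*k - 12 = (k + 4)*(k^3 - 5*k^2 + 7*k - 3) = (k - 1)*(k + 4)*(k^2 - 4*k + 3) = (k - 3)*(k - 1)*(k + 4)*(k - 1)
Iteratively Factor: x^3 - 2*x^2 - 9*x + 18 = (x - 3)*(x^2 + x - 6) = (x - 3)*(x - 2)*(x + 3)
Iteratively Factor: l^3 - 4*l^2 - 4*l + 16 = (l + 2)*(l^2 - 6*l + 8) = (l - 2)*(l + 2)*(l - 4)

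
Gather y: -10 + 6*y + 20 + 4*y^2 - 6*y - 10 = 4*y^2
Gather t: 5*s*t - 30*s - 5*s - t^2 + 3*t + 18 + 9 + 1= -35*s - t^2 + t*(5*s + 3) + 28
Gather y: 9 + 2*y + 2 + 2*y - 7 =4*y + 4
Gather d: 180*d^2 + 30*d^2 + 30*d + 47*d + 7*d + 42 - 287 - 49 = 210*d^2 + 84*d - 294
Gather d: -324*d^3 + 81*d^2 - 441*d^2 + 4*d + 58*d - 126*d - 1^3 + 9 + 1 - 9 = -324*d^3 - 360*d^2 - 64*d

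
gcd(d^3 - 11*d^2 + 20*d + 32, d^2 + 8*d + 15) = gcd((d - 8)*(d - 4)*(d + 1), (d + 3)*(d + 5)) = 1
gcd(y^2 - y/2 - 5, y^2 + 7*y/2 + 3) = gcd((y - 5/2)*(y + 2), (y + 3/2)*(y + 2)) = y + 2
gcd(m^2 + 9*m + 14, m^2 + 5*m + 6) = m + 2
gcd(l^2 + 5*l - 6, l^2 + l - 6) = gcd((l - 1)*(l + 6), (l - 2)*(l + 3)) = 1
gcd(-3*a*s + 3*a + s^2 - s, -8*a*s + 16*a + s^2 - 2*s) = 1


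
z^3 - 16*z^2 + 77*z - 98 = (z - 7)^2*(z - 2)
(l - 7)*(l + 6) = l^2 - l - 42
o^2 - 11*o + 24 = (o - 8)*(o - 3)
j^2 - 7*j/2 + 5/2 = (j - 5/2)*(j - 1)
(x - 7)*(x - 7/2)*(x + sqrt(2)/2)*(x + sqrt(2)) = x^4 - 21*x^3/2 + 3*sqrt(2)*x^3/2 - 63*sqrt(2)*x^2/4 + 51*x^2/2 - 21*x/2 + 147*sqrt(2)*x/4 + 49/2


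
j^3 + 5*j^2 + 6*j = j*(j + 2)*(j + 3)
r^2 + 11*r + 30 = (r + 5)*(r + 6)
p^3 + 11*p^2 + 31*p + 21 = (p + 1)*(p + 3)*(p + 7)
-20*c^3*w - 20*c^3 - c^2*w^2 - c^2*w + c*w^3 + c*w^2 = (-5*c + w)*(4*c + w)*(c*w + c)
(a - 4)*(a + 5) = a^2 + a - 20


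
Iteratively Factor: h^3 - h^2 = (h)*(h^2 - h) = h*(h - 1)*(h)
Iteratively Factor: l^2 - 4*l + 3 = (l - 1)*(l - 3)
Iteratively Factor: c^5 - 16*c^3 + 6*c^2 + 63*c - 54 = (c + 3)*(c^4 - 3*c^3 - 7*c^2 + 27*c - 18) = (c - 3)*(c + 3)*(c^3 - 7*c + 6) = (c - 3)*(c + 3)^2*(c^2 - 3*c + 2) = (c - 3)*(c - 1)*(c + 3)^2*(c - 2)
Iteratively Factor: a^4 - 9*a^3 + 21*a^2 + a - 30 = (a - 2)*(a^3 - 7*a^2 + 7*a + 15) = (a - 5)*(a - 2)*(a^2 - 2*a - 3) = (a - 5)*(a - 3)*(a - 2)*(a + 1)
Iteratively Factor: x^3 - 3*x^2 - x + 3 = (x + 1)*(x^2 - 4*x + 3) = (x - 3)*(x + 1)*(x - 1)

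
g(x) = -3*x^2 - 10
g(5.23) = -92.06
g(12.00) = -442.00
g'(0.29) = -1.74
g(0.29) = -10.25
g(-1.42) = -16.05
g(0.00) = -10.00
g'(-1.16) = 6.96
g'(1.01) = -6.06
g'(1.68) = -10.08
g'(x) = -6*x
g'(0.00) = 0.00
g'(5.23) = -31.38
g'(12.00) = -72.00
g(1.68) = -18.47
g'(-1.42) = 8.52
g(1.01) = -13.06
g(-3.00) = -37.00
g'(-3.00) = 18.00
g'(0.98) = -5.88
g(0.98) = -12.88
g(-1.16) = -14.04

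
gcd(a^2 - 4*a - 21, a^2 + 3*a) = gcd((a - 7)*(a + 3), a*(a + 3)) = a + 3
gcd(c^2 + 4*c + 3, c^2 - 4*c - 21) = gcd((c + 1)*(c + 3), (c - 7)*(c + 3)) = c + 3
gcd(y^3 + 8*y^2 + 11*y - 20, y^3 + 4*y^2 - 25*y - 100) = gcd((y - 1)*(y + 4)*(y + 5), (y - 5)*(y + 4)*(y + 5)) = y^2 + 9*y + 20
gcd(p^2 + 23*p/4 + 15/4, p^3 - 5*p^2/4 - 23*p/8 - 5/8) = 1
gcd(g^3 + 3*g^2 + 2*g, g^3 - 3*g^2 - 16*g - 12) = g^2 + 3*g + 2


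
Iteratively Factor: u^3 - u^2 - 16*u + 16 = (u - 4)*(u^2 + 3*u - 4) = (u - 4)*(u + 4)*(u - 1)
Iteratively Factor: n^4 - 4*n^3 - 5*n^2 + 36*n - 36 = (n + 3)*(n^3 - 7*n^2 + 16*n - 12) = (n - 2)*(n + 3)*(n^2 - 5*n + 6) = (n - 2)^2*(n + 3)*(n - 3)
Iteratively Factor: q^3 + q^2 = (q + 1)*(q^2) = q*(q + 1)*(q)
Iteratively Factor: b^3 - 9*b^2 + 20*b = (b - 5)*(b^2 - 4*b) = (b - 5)*(b - 4)*(b)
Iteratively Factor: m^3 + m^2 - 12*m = (m - 3)*(m^2 + 4*m) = (m - 3)*(m + 4)*(m)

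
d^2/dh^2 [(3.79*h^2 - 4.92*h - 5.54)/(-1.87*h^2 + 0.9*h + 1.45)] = (21.652356*h^3 + 54.577446*h^2 + 24.10056*h + 10.24007)/(6.539203*h^6 - 9.44163*h^5 - 10.667415*h^4 + 13.9131*h^3 + 8.271525*h^2 - 5.67675*h - 3.048625)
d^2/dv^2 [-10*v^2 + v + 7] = -20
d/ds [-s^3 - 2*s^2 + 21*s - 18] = -3*s^2 - 4*s + 21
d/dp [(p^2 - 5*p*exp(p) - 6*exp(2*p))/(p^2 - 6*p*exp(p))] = (p - 1)*exp(p)/p^2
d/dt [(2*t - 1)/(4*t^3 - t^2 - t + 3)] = (8*t^3 - 2*t^2 - 2*t + (2*t - 1)*(-12*t^2 + 2*t + 1) + 6)/(4*t^3 - t^2 - t + 3)^2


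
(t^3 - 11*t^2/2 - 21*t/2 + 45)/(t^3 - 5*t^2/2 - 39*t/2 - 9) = (2*t - 5)/(2*t + 1)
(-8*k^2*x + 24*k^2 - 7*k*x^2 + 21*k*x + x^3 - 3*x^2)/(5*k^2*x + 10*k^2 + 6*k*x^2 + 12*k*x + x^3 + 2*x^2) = (-8*k*x + 24*k + x^2 - 3*x)/(5*k*x + 10*k + x^2 + 2*x)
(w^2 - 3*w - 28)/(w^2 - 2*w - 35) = (w + 4)/(w + 5)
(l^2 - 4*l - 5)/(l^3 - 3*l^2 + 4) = (l - 5)/(l^2 - 4*l + 4)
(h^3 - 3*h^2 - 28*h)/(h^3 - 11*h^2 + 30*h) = (h^2 - 3*h - 28)/(h^2 - 11*h + 30)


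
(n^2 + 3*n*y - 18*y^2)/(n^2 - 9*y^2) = (n + 6*y)/(n + 3*y)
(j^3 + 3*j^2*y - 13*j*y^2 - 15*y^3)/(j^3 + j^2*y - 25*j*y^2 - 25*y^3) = (-j + 3*y)/(-j + 5*y)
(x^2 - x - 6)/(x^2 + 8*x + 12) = (x - 3)/(x + 6)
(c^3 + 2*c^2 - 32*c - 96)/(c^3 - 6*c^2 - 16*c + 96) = (c + 4)/(c - 4)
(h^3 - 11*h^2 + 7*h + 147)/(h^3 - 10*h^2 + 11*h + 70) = (h^2 - 4*h - 21)/(h^2 - 3*h - 10)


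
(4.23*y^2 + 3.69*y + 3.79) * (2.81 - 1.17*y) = -4.9491*y^3 + 7.569*y^2 + 5.9346*y + 10.6499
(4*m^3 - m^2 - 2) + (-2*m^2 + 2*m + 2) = 4*m^3 - 3*m^2 + 2*m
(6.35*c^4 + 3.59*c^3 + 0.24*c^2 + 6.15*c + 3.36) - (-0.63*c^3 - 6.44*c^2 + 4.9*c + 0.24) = 6.35*c^4 + 4.22*c^3 + 6.68*c^2 + 1.25*c + 3.12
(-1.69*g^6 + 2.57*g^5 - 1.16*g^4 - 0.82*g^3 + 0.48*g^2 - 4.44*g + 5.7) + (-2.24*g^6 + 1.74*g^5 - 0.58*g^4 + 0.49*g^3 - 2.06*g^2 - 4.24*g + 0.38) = -3.93*g^6 + 4.31*g^5 - 1.74*g^4 - 0.33*g^3 - 1.58*g^2 - 8.68*g + 6.08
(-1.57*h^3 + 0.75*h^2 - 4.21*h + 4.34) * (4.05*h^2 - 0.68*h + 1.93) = -6.3585*h^5 + 4.1051*h^4 - 20.5906*h^3 + 21.8873*h^2 - 11.0765*h + 8.3762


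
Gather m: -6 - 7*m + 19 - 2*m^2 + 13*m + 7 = -2*m^2 + 6*m + 20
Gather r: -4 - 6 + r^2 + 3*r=r^2 + 3*r - 10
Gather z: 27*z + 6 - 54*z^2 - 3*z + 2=-54*z^2 + 24*z + 8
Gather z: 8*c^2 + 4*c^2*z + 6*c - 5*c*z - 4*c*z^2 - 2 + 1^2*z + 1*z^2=8*c^2 + 6*c + z^2*(1 - 4*c) + z*(4*c^2 - 5*c + 1) - 2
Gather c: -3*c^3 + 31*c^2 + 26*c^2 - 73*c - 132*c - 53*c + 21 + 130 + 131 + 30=-3*c^3 + 57*c^2 - 258*c + 312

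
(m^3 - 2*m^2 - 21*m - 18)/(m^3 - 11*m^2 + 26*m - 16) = (m^3 - 2*m^2 - 21*m - 18)/(m^3 - 11*m^2 + 26*m - 16)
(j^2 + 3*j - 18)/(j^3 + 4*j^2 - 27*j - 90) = (j - 3)/(j^2 - 2*j - 15)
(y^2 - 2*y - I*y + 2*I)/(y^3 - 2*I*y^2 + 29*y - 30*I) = (y - 2)/(y^2 - I*y + 30)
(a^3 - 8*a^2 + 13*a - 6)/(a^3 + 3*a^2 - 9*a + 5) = (a - 6)/(a + 5)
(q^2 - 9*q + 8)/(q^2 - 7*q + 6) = (q - 8)/(q - 6)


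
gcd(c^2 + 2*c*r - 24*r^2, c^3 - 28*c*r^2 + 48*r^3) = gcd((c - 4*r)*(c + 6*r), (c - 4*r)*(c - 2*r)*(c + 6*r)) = -c^2 - 2*c*r + 24*r^2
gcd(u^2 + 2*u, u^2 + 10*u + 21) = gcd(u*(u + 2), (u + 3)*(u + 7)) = 1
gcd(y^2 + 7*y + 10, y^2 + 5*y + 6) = y + 2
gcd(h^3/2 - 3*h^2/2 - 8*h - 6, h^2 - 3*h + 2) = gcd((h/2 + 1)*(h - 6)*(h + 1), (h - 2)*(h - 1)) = 1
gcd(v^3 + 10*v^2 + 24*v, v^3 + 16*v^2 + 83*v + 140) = v + 4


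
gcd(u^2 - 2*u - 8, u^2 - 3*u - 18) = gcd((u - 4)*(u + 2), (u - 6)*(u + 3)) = 1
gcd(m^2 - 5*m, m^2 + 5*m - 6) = 1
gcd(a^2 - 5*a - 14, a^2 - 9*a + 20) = 1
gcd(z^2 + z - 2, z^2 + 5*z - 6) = z - 1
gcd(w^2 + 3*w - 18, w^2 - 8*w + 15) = w - 3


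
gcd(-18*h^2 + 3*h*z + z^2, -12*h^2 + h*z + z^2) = -3*h + z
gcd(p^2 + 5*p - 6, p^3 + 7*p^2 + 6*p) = p + 6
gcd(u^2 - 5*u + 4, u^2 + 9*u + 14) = 1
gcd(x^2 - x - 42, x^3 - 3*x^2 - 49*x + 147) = x - 7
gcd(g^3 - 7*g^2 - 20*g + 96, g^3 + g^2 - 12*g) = g^2 + g - 12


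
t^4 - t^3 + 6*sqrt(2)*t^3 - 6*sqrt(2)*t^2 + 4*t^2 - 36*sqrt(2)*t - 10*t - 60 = (t - 3)*(t + 2)*(t + sqrt(2))*(t + 5*sqrt(2))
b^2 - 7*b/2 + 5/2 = (b - 5/2)*(b - 1)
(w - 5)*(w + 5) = w^2 - 25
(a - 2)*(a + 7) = a^2 + 5*a - 14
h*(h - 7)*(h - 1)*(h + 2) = h^4 - 6*h^3 - 9*h^2 + 14*h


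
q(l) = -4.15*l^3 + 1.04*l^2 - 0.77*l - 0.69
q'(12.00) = -1768.61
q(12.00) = -7031.37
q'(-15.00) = -2833.22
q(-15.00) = 14251.11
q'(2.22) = -57.51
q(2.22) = -42.68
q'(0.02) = -0.73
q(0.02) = -0.71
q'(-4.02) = -210.33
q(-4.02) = 288.82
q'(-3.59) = -168.69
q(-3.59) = 207.49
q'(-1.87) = -48.20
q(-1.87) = 31.52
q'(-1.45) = -29.96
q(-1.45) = 15.26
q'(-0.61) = -6.67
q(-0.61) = 1.11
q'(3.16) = -118.52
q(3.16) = -123.69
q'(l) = -12.45*l^2 + 2.08*l - 0.77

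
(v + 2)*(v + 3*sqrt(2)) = v^2 + 2*v + 3*sqrt(2)*v + 6*sqrt(2)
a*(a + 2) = a^2 + 2*a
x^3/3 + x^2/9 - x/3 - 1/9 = (x/3 + 1/3)*(x - 1)*(x + 1/3)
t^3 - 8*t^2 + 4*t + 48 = (t - 6)*(t - 4)*(t + 2)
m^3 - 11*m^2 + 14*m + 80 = (m - 8)*(m - 5)*(m + 2)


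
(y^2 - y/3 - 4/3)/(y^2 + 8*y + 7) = (y - 4/3)/(y + 7)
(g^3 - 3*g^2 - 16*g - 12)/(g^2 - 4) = (g^2 - 5*g - 6)/(g - 2)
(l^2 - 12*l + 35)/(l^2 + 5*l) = (l^2 - 12*l + 35)/(l*(l + 5))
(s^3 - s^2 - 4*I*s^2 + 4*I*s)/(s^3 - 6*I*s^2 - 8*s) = (s - 1)/(s - 2*I)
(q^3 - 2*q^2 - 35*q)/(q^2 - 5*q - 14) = q*(q + 5)/(q + 2)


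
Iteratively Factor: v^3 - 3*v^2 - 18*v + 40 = (v + 4)*(v^2 - 7*v + 10) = (v - 5)*(v + 4)*(v - 2)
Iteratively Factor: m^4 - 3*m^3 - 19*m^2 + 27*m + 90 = (m + 3)*(m^3 - 6*m^2 - m + 30) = (m - 3)*(m + 3)*(m^2 - 3*m - 10) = (m - 5)*(m - 3)*(m + 3)*(m + 2)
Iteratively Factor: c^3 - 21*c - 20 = (c - 5)*(c^2 + 5*c + 4) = (c - 5)*(c + 4)*(c + 1)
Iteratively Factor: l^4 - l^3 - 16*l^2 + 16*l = (l + 4)*(l^3 - 5*l^2 + 4*l) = (l - 1)*(l + 4)*(l^2 - 4*l) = (l - 4)*(l - 1)*(l + 4)*(l)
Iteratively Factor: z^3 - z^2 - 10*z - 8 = (z + 2)*(z^2 - 3*z - 4) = (z - 4)*(z + 2)*(z + 1)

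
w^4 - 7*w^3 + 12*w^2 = w^2*(w - 4)*(w - 3)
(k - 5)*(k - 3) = k^2 - 8*k + 15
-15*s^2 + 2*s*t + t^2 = (-3*s + t)*(5*s + t)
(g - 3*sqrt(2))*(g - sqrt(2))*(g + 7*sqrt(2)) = g^3 + 3*sqrt(2)*g^2 - 50*g + 42*sqrt(2)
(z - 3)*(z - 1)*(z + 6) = z^3 + 2*z^2 - 21*z + 18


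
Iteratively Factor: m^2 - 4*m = (m)*(m - 4)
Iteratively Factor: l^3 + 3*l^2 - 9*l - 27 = (l - 3)*(l^2 + 6*l + 9) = (l - 3)*(l + 3)*(l + 3)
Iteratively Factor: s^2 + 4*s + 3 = (s + 3)*(s + 1)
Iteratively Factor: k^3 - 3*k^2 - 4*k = (k)*(k^2 - 3*k - 4) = k*(k + 1)*(k - 4)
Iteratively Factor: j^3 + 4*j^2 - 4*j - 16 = (j + 2)*(j^2 + 2*j - 8) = (j + 2)*(j + 4)*(j - 2)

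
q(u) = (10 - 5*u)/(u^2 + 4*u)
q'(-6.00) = 1.81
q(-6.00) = 3.33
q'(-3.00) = 7.22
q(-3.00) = -8.33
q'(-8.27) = 0.37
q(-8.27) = 1.45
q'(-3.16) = 10.38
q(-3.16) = -9.72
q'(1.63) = -0.70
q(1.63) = 0.20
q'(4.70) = -0.01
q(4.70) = -0.33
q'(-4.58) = 22.18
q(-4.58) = 12.39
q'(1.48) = -0.89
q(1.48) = 0.32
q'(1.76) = -0.58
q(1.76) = 0.12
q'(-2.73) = 4.31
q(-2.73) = -6.82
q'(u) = (10 - 5*u)*(-2*u - 4)/(u^2 + 4*u)^2 - 5/(u^2 + 4*u)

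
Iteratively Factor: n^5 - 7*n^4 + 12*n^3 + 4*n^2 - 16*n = (n - 2)*(n^4 - 5*n^3 + 2*n^2 + 8*n) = (n - 2)*(n + 1)*(n^3 - 6*n^2 + 8*n) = n*(n - 2)*(n + 1)*(n^2 - 6*n + 8) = n*(n - 4)*(n - 2)*(n + 1)*(n - 2)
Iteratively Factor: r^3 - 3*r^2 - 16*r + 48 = (r + 4)*(r^2 - 7*r + 12) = (r - 3)*(r + 4)*(r - 4)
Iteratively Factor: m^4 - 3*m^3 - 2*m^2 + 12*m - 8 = (m - 2)*(m^3 - m^2 - 4*m + 4) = (m - 2)*(m - 1)*(m^2 - 4) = (m - 2)*(m - 1)*(m + 2)*(m - 2)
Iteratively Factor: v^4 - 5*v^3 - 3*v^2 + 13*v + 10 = (v - 5)*(v^3 - 3*v - 2) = (v - 5)*(v + 1)*(v^2 - v - 2) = (v - 5)*(v - 2)*(v + 1)*(v + 1)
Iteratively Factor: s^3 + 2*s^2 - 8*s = (s - 2)*(s^2 + 4*s) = (s - 2)*(s + 4)*(s)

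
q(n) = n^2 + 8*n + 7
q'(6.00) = 20.00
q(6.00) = 91.00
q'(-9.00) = -10.00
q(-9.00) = 16.00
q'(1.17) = 10.34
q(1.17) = 17.73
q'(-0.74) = 6.52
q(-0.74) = 1.63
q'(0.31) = 8.62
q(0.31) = 9.58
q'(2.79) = 13.58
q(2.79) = 37.10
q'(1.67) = 11.34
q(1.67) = 23.15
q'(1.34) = 10.68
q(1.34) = 19.52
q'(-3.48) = 1.04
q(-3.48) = -8.73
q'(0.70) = 9.40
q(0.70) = 13.09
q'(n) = 2*n + 8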